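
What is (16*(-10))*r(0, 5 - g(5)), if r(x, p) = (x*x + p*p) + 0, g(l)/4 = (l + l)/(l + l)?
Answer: -160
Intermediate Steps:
g(l) = 4 (g(l) = 4*((l + l)/(l + l)) = 4*((2*l)/((2*l))) = 4*((2*l)*(1/(2*l))) = 4*1 = 4)
r(x, p) = p² + x² (r(x, p) = (x² + p²) + 0 = (p² + x²) + 0 = p² + x²)
(16*(-10))*r(0, 5 - g(5)) = (16*(-10))*((5 - 1*4)² + 0²) = -160*((5 - 4)² + 0) = -160*(1² + 0) = -160*(1 + 0) = -160*1 = -160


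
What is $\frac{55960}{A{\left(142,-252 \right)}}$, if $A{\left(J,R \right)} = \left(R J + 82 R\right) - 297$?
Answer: $- \frac{11192}{11349} \approx -0.98617$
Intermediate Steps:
$A{\left(J,R \right)} = -297 + 82 R + J R$ ($A{\left(J,R \right)} = \left(J R + 82 R\right) - 297 = \left(82 R + J R\right) - 297 = -297 + 82 R + J R$)
$\frac{55960}{A{\left(142,-252 \right)}} = \frac{55960}{-297 + 82 \left(-252\right) + 142 \left(-252\right)} = \frac{55960}{-297 - 20664 - 35784} = \frac{55960}{-56745} = 55960 \left(- \frac{1}{56745}\right) = - \frac{11192}{11349}$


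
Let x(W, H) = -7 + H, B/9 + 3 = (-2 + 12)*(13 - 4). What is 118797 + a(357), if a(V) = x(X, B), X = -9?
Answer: 119573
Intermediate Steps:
B = 783 (B = -27 + 9*((-2 + 12)*(13 - 4)) = -27 + 9*(10*9) = -27 + 9*90 = -27 + 810 = 783)
a(V) = 776 (a(V) = -7 + 783 = 776)
118797 + a(357) = 118797 + 776 = 119573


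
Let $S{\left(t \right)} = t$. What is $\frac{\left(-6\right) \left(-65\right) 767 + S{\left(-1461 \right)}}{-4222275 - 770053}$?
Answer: $- \frac{297669}{4992328} \approx -0.059625$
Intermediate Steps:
$\frac{\left(-6\right) \left(-65\right) 767 + S{\left(-1461 \right)}}{-4222275 - 770053} = \frac{\left(-6\right) \left(-65\right) 767 - 1461}{-4222275 - 770053} = \frac{390 \cdot 767 - 1461}{-4992328} = \left(299130 - 1461\right) \left(- \frac{1}{4992328}\right) = 297669 \left(- \frac{1}{4992328}\right) = - \frac{297669}{4992328}$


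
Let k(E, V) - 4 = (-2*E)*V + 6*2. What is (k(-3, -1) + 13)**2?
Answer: 529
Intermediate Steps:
k(E, V) = 16 - 2*E*V (k(E, V) = 4 + ((-2*E)*V + 6*2) = 4 + (-2*E*V + 12) = 4 + (12 - 2*E*V) = 16 - 2*E*V)
(k(-3, -1) + 13)**2 = ((16 - 2*(-3)*(-1)) + 13)**2 = ((16 - 6) + 13)**2 = (10 + 13)**2 = 23**2 = 529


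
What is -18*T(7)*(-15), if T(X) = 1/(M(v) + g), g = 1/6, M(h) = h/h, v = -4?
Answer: 1620/7 ≈ 231.43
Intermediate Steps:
M(h) = 1
g = ⅙ ≈ 0.16667
T(X) = 6/7 (T(X) = 1/(1 + ⅙) = 1/(7/6) = 6/7)
-18*T(7)*(-15) = -18*6/7*(-15) = -108/7*(-15) = 1620/7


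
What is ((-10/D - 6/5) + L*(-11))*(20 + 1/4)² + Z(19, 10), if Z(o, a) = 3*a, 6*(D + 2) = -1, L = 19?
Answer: -87643443/1040 ≈ -84273.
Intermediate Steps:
D = -13/6 (D = -2 + (⅙)*(-1) = -2 - ⅙ = -13/6 ≈ -2.1667)
((-10/D - 6/5) + L*(-11))*(20 + 1/4)² + Z(19, 10) = ((-10/(-13/6) - 6/5) + 19*(-11))*(20 + 1/4)² + 3*10 = ((-10*(-6/13) - 6*⅕) - 209)*(20 + ¼)² + 30 = ((60/13 - 6/5) - 209)*(81/4)² + 30 = (222/65 - 209)*(6561/16) + 30 = -13363/65*6561/16 + 30 = -87674643/1040 + 30 = -87643443/1040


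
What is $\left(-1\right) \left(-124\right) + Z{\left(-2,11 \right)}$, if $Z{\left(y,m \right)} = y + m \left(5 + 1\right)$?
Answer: $188$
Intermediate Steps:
$Z{\left(y,m \right)} = y + 6 m$ ($Z{\left(y,m \right)} = y + m 6 = y + 6 m$)
$\left(-1\right) \left(-124\right) + Z{\left(-2,11 \right)} = \left(-1\right) \left(-124\right) + \left(-2 + 6 \cdot 11\right) = 124 + \left(-2 + 66\right) = 124 + 64 = 188$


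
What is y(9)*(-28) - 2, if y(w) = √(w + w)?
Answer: -2 - 84*√2 ≈ -120.79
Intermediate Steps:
y(w) = √2*√w (y(w) = √(2*w) = √2*√w)
y(9)*(-28) - 2 = (√2*√9)*(-28) - 2 = (√2*3)*(-28) - 2 = (3*√2)*(-28) - 2 = -84*√2 - 2 = -2 - 84*√2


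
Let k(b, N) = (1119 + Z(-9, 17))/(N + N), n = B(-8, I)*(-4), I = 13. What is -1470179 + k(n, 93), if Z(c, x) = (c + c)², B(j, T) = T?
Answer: -91150617/62 ≈ -1.4702e+6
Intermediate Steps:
Z(c, x) = 4*c² (Z(c, x) = (2*c)² = 4*c²)
n = -52 (n = 13*(-4) = -52)
k(b, N) = 1443/(2*N) (k(b, N) = (1119 + 4*(-9)²)/(N + N) = (1119 + 4*81)/((2*N)) = (1119 + 324)*(1/(2*N)) = 1443*(1/(2*N)) = 1443/(2*N))
-1470179 + k(n, 93) = -1470179 + (1443/2)/93 = -1470179 + (1443/2)*(1/93) = -1470179 + 481/62 = -91150617/62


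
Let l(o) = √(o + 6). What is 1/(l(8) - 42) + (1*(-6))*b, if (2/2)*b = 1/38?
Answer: -432/2375 - √14/1750 ≈ -0.18403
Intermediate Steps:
l(o) = √(6 + o)
b = 1/38 ≈ 0.026316
1/(l(8) - 42) + (1*(-6))*b = 1/(√(6 + 8) - 42) + (1*(-6))*(1/38) = 1/(√14 - 42) - 6*1/38 = 1/(-42 + √14) - 3/19 = -3/19 + 1/(-42 + √14)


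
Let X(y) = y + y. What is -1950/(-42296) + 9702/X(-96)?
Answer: -8541279/169184 ≈ -50.485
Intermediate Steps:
X(y) = 2*y
-1950/(-42296) + 9702/X(-96) = -1950/(-42296) + 9702/((2*(-96))) = -1950*(-1/42296) + 9702/(-192) = 975/21148 + 9702*(-1/192) = 975/21148 - 1617/32 = -8541279/169184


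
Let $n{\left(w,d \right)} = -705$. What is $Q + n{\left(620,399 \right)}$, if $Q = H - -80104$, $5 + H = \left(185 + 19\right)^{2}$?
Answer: $121010$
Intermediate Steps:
$H = 41611$ ($H = -5 + \left(185 + 19\right)^{2} = -5 + 204^{2} = -5 + 41616 = 41611$)
$Q = 121715$ ($Q = 41611 - -80104 = 41611 + 80104 = 121715$)
$Q + n{\left(620,399 \right)} = 121715 - 705 = 121010$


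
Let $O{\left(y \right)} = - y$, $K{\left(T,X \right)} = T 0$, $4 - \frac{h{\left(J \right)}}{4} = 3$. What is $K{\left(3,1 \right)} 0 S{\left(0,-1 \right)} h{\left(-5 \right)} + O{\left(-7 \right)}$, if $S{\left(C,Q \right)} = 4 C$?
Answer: $7$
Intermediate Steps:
$h{\left(J \right)} = 4$ ($h{\left(J \right)} = 16 - 12 = 4$)
$K{\left(T,X \right)} = 0$
$K{\left(3,1 \right)} 0 S{\left(0,-1 \right)} h{\left(-5 \right)} + O{\left(-7 \right)} = 0 \cdot 0 \cdot 4 \cdot 0 \cdot 4 - -7 = 0 \cdot 0 \cdot 0 \cdot 4 + 7 = 0 \cdot 0 \cdot 4 + 7 = 0 \cdot 0 + 7 = 0 + 7 = 7$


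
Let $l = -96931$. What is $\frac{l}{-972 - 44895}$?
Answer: $\frac{96931}{45867} \approx 2.1133$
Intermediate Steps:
$\frac{l}{-972 - 44895} = - \frac{96931}{-972 - 44895} = - \frac{96931}{-45867} = \left(-96931\right) \left(- \frac{1}{45867}\right) = \frac{96931}{45867}$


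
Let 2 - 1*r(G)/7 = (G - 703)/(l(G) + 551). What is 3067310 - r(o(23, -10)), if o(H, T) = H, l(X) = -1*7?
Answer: 12269149/4 ≈ 3.0673e+6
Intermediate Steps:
l(X) = -7
r(G) = 12537/544 - 7*G/544 (r(G) = 14 - 7*(G - 703)/(-7 + 551) = 14 - 7*(-703 + G)/544 = 14 - 7*(-703/544 + G/544) = 14 + (4921/544 - 7*G/544) = 12537/544 - 7*G/544)
3067310 - r(o(23, -10)) = 3067310 - (12537/544 - 7/544*23) = 3067310 - (12537/544 - 161/544) = 3067310 - 1*91/4 = 3067310 - 91/4 = 12269149/4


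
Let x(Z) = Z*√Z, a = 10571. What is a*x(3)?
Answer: 31713*√3 ≈ 54929.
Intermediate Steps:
x(Z) = Z^(3/2)
a*x(3) = 10571*3^(3/2) = 10571*(3*√3) = 31713*√3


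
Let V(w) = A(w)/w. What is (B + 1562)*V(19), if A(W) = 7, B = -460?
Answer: 406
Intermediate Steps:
V(w) = 7/w
(B + 1562)*V(19) = (-460 + 1562)*(7/19) = 1102*(7*(1/19)) = 1102*(7/19) = 406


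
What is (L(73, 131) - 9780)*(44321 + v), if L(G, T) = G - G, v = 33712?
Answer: -763162740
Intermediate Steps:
L(G, T) = 0
(L(73, 131) - 9780)*(44321 + v) = (0 - 9780)*(44321 + 33712) = -9780*78033 = -763162740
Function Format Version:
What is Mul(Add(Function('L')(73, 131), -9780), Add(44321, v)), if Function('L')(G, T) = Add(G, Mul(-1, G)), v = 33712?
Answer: -763162740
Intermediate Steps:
Function('L')(G, T) = 0
Mul(Add(Function('L')(73, 131), -9780), Add(44321, v)) = Mul(Add(0, -9780), Add(44321, 33712)) = Mul(-9780, 78033) = -763162740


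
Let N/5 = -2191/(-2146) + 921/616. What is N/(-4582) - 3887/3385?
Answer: -11800142053937/10251659947760 ≈ -1.1510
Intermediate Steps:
N = 8315305/660968 (N = 5*(-2191/(-2146) + 921/616) = 5*(-2191*(-1/2146) + 921*(1/616)) = 5*(2191/2146 + 921/616) = 5*(1663061/660968) = 8315305/660968 ≈ 12.580)
N/(-4582) - 3887/3385 = (8315305/660968)/(-4582) - 3887/3385 = (8315305/660968)*(-1/4582) - 3887*1/3385 = -8315305/3028555376 - 3887/3385 = -11800142053937/10251659947760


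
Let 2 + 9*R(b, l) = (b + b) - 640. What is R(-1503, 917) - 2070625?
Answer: -6213091/3 ≈ -2.0710e+6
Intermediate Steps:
R(b, l) = -214/3 + 2*b/9 (R(b, l) = -2/9 + ((b + b) - 640)/9 = -2/9 + (2*b - 640)/9 = -2/9 + (-640 + 2*b)/9 = -2/9 + (-640/9 + 2*b/9) = -214/3 + 2*b/9)
R(-1503, 917) - 2070625 = (-214/3 + (2/9)*(-1503)) - 2070625 = (-214/3 - 334) - 2070625 = -1216/3 - 2070625 = -6213091/3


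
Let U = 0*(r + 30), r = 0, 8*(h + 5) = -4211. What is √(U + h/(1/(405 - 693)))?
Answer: 6*√4251 ≈ 391.20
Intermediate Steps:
h = -4251/8 (h = -5 + (⅛)*(-4211) = -5 - 4211/8 = -4251/8 ≈ -531.38)
U = 0 (U = 0*(0 + 30) = 0*30 = 0)
√(U + h/(1/(405 - 693))) = √(0 - 4251/(8*(1/(405 - 693)))) = √(0 - 4251/(8*(1/(-288)))) = √(0 - 4251/(8*(-1/288))) = √(0 - 4251/8*(-288)) = √(0 + 153036) = √153036 = 6*√4251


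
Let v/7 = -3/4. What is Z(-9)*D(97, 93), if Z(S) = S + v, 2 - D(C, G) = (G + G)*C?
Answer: 257070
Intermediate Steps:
v = -21/4 (v = 7*(-3/4) = -21/4 ≈ -5.2500)
D(C, G) = 2 - 2*C*G (D(C, G) = 2 - (G + G)*C = 2 - 2*G*C = 2 - 2*C*G)
Z(S) = -21/4 + S (Z(S) = S - 21/4 = -21/4 + S)
Z(-9)*D(97, 93) = (-21/4 - 9)*(2 - 2*97*93) = -57*(2 - 18042)/4 = -57/4*(-18040) = 257070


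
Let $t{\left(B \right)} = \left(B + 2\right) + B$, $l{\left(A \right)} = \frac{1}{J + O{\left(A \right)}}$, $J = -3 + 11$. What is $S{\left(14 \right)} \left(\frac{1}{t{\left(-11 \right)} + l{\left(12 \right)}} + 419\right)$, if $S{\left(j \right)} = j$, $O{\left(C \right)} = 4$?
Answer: $\frac{1401806}{239} \approx 5865.3$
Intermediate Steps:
$J = 8$
$l{\left(A \right)} = \frac{1}{12}$ ($l{\left(A \right)} = \frac{1}{8 + 4} = \frac{1}{12}$)
$t{\left(B \right)} = 2 + 2 B$ ($t{\left(B \right)} = \left(2 + B\right) + B = 2 + 2 B$)
$S{\left(14 \right)} \left(\frac{1}{t{\left(-11 \right)} + l{\left(12 \right)}} + 419\right) = 14 \left(\frac{1}{\left(2 + 2 \left(-11\right)\right) + \frac{1}{12}} + 419\right) = 14 \left(\frac{1}{\left(2 - 22\right) + \frac{1}{12}} + 419\right) = 14 \left(\frac{1}{-20 + \frac{1}{12}} + 419\right) = 14 \left(\frac{1}{- \frac{239}{12}} + 419\right) = 14 \left(- \frac{12}{239} + 419\right) = 14 \cdot \frac{100129}{239} = \frac{1401806}{239}$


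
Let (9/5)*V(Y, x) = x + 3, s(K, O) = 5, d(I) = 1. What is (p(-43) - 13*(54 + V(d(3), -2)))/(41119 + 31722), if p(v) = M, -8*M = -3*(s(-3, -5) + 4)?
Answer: -50821/5244552 ≈ -0.0096902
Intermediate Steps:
V(Y, x) = 5/3 + 5*x/9 (V(Y, x) = 5*(x + 3)/9 = 5*(3 + x)/9 = 5/3 + 5*x/9)
M = 27/8 (M = -(-3)*(5 + 4)/8 = -(-3)*9/8 = -1/8*(-27) = 27/8 ≈ 3.3750)
p(v) = 27/8
(p(-43) - 13*(54 + V(d(3), -2)))/(41119 + 31722) = (27/8 - 13*(54 + (5/3 + (5/9)*(-2))))/(41119 + 31722) = (27/8 - 13*(54 + (5/3 - 10/9)))/72841 = (27/8 - 13*(54 + 5/9))*(1/72841) = (27/8 - 13*491/9)*(1/72841) = (27/8 - 6383/9)*(1/72841) = -50821/72*1/72841 = -50821/5244552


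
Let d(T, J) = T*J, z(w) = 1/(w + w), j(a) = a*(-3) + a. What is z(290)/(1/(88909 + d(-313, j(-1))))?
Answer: 88283/580 ≈ 152.21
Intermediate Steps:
j(a) = -2*a (j(a) = -3*a + a = -2*a)
z(w) = 1/(2*w)
d(T, J) = J*T
z(290)/(1/(88909 + d(-313, j(-1)))) = ((½)/290)/(1/(88909 - 2*(-1)*(-313))) = ((½)*(1/290))/(1/(88909 + 2*(-313))) = 1/(580*(1/(88909 - 626))) = 1/(580*(1/88283)) = (1/580)*88283 = 88283/580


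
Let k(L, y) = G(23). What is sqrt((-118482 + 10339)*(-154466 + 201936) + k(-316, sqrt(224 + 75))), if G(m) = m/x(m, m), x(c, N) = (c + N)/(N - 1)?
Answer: I*sqrt(5133548199) ≈ 71649.0*I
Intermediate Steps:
x(c, N) = (N + c)/(-1 + N)
G(m) = -1/2 + m/2 (G(m) = m/(((m + m)/(-1 + m))) = m/(((2*m)/(-1 + m))) = m/((2*m/(-1 + m))) = m*((-1 + m)/(2*m)) = -1/2 + m/2)
k(L, y) = 11 (k(L, y) = -1/2 + (1/2)*23 = -1/2 + 23/2 = 11)
sqrt((-118482 + 10339)*(-154466 + 201936) + k(-316, sqrt(224 + 75))) = sqrt((-118482 + 10339)*(-154466 + 201936) + 11) = sqrt(-108143*47470 + 11) = sqrt(-5133548210 + 11) = sqrt(-5133548199) = I*sqrt(5133548199)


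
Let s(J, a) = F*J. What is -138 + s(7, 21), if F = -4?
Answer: -166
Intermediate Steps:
s(J, a) = -4*J
-138 + s(7, 21) = -138 - 4*7 = -138 - 28 = -166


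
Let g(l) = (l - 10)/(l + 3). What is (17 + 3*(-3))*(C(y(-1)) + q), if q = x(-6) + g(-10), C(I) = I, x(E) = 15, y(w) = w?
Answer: 944/7 ≈ 134.86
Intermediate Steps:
g(l) = (-10 + l)/(3 + l)
q = 125/7 (q = 15 + (-10 - 10)/(3 - 10) = 15 - 20/(-7) = 15 - ⅐*(-20) = 15 + 20/7 = 125/7 ≈ 17.857)
(17 + 3*(-3))*(C(y(-1)) + q) = (17 + 3*(-3))*(-1 + 125/7) = (17 - 9)*(118/7) = 8*(118/7) = 944/7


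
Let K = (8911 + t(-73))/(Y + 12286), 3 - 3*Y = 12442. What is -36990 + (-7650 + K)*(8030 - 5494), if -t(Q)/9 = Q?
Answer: -474568833066/24419 ≈ -1.9434e+7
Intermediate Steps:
Y = -12439/3 (Y = 1 - ⅓*12442 = 1 - 12442/3 = -12439/3 ≈ -4146.3)
t(Q) = -9*Q
K = 28704/24419 (K = (8911 - 9*(-73))/(-12439/3 + 12286) = (8911 + 657)/(24419/3) = 9568*(3/24419) = 28704/24419 ≈ 1.1755)
-36990 + (-7650 + K)*(8030 - 5494) = -36990 + (-7650 + 28704/24419)*(8030 - 5494) = -36990 - 186776646/24419*2536 = -36990 - 473665574256/24419 = -474568833066/24419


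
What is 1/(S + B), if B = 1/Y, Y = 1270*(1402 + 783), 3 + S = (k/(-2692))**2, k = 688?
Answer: -1256855328550/3688471411921 ≈ -0.34075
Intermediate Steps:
S = -1329203/452929 (S = -3 + (688/(-2692))**2 = -3 + (688*(-1/2692))**2 = -3 + (-172/673)**2 = -3 + 29584/452929 = -1329203/452929 ≈ -2.9347)
Y = 2774950 (Y = 1270*2185 = 2774950)
B = 1/2774950 ≈ 3.6037e-7
1/(S + B) = 1/(-1329203/452929 + 1/2774950) = 1/(-3688471411921/1256855328550) = -1256855328550/3688471411921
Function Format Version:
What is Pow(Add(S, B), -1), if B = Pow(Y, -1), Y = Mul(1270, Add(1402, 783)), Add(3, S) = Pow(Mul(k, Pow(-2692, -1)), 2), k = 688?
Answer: Rational(-1256855328550, 3688471411921) ≈ -0.34075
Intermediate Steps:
S = Rational(-1329203, 452929) (S = Add(-3, Pow(Mul(688, Pow(-2692, -1)), 2)) = Add(-3, Pow(Mul(688, Rational(-1, 2692)), 2)) = Add(-3, Pow(Rational(-172, 673), 2)) = Add(-3, Rational(29584, 452929)) = Rational(-1329203, 452929) ≈ -2.9347)
Y = 2774950 (Y = Mul(1270, 2185) = 2774950)
B = Rational(1, 2774950) (B = Pow(2774950, -1) = Rational(1, 2774950) ≈ 3.6037e-7)
Pow(Add(S, B), -1) = Pow(Add(Rational(-1329203, 452929), Rational(1, 2774950)), -1) = Pow(Rational(-3688471411921, 1256855328550), -1) = Rational(-1256855328550, 3688471411921)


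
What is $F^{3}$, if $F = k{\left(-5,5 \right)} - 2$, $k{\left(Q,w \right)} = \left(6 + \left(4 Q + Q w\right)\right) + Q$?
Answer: $-97336$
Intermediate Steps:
$k{\left(Q,w \right)} = 6 + 5 Q + Q w$ ($k{\left(Q,w \right)} = \left(6 + 4 Q + Q w\right) + Q = 6 + 5 Q + Q w$)
$F = -46$ ($F = \left(6 + 5 \left(-5\right) - 25\right) - 2 = \left(6 - 25 - 25\right) - 2 = -44 - 2 = -46$)
$F^{3} = \left(-46\right)^{3} = -97336$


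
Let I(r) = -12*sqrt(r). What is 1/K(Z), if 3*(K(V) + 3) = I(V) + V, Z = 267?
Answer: 43/1562 + sqrt(267)/781 ≈ 0.048451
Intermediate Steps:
K(V) = -3 - 4*sqrt(V) + V/3 (K(V) = -3 + (-12*sqrt(V) + V)/3 = -3 + (V - 12*sqrt(V))/3 = -3 + (-4*sqrt(V) + V/3) = -3 - 4*sqrt(V) + V/3)
1/K(Z) = 1/(-3 - 4*sqrt(267) + (1/3)*267) = 1/(-3 - 4*sqrt(267) + 89) = 1/(86 - 4*sqrt(267))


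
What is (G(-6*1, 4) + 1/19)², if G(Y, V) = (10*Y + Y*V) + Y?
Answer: 2920681/361 ≈ 8090.5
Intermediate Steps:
G(Y, V) = 11*Y + V*Y (G(Y, V) = (10*Y + V*Y) + Y = 11*Y + V*Y)
(G(-6*1, 4) + 1/19)² = ((-6*1)*(11 + 4) + 1/19)² = (-6*15 + 1/19)² = (-90 + 1/19)² = (-1709/19)² = 2920681/361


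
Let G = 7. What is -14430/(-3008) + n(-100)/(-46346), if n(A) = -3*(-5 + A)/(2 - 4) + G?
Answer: 167306371/34852192 ≈ 4.8005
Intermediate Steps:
n(A) = -½ + 3*A/2 (n(A) = -3*(-5 + A)/(2 - 4) + 7 = -3*(-5 + A)/(-2) + 7 = -3*(-5 + A)*(-1)/2 + 7 = -3*(5/2 - A/2) + 7 = (-15/2 + 3*A/2) + 7 = -½ + 3*A/2)
-14430/(-3008) + n(-100)/(-46346) = -14430/(-3008) + (-½ + (3/2)*(-100))/(-46346) = -14430*(-1/3008) + (-½ - 150)*(-1/46346) = 7215/1504 - 301/2*(-1/46346) = 7215/1504 + 301/92692 = 167306371/34852192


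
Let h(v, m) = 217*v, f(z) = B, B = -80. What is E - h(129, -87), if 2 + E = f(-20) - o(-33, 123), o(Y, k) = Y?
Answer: -28042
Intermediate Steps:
f(z) = -80
E = -49 (E = -2 + (-80 - 1*(-33)) = -2 + (-80 + 33) = -2 - 47 = -49)
E - h(129, -87) = -49 - 217*129 = -49 - 1*27993 = -49 - 27993 = -28042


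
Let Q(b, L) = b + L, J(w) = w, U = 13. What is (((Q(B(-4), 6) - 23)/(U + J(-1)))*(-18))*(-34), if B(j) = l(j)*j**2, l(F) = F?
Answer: -4131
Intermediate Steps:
B(j) = j**3 (B(j) = j*j**2 = j**3)
Q(b, L) = L + b
(((Q(B(-4), 6) - 23)/(U + J(-1)))*(-18))*(-34) = ((((6 + (-4)**3) - 23)/(13 - 1))*(-18))*(-34) = ((((6 - 64) - 23)/12)*(-18))*(-34) = (((-58 - 23)*(1/12))*(-18))*(-34) = (-81*1/12*(-18))*(-34) = -27/4*(-18)*(-34) = (243/2)*(-34) = -4131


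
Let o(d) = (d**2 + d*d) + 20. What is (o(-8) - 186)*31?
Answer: -1178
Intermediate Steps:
o(d) = 20 + 2*d**2 (o(d) = (d**2 + d**2) + 20 = 2*d**2 + 20 = 20 + 2*d**2)
(o(-8) - 186)*31 = ((20 + 2*(-8)**2) - 186)*31 = ((20 + 2*64) - 186)*31 = ((20 + 128) - 186)*31 = (148 - 186)*31 = -38*31 = -1178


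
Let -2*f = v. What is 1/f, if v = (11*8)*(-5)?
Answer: 1/220 ≈ 0.0045455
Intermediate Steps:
v = -440 (v = 88*(-5) = -440)
f = 220 (f = -½*(-440) = 220)
1/f = 1/220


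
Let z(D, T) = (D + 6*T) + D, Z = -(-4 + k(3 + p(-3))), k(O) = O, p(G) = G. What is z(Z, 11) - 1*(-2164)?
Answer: 2238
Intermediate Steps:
Z = 4 (Z = -(-4 + (3 - 3)) = -(-4 + 0) = -1*(-4) = 4)
z(D, T) = 2*D + 6*T
z(Z, 11) - 1*(-2164) = (2*4 + 6*11) - 1*(-2164) = (8 + 66) + 2164 = 74 + 2164 = 2238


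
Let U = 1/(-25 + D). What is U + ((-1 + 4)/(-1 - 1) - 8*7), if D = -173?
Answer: -5693/99 ≈ -57.505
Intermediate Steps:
U = -1/198 (U = 1/(-25 - 173) = 1/(-198) = -1/198 ≈ -0.0050505)
U + ((-1 + 4)/(-1 - 1) - 8*7) = -1/198 + ((-1 + 4)/(-1 - 1) - 8*7) = -1/198 + (3/(-2) - 56) = -1/198 + (3*(-½) - 56) = -1/198 + (-3/2 - 56) = -1/198 - 115/2 = -5693/99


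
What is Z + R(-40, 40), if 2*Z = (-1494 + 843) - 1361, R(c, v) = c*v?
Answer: -2606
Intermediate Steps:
Z = -1006 (Z = ((-1494 + 843) - 1361)/2 = (-651 - 1361)/2 = (½)*(-2012) = -1006)
Z + R(-40, 40) = -1006 - 40*40 = -1006 - 1600 = -2606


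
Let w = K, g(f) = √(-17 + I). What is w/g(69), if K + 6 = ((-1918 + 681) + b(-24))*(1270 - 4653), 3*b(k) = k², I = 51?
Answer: 3535229*√34/34 ≈ 6.0629e+5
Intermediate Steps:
g(f) = √34 (g(f) = √(-17 + 51) = √34)
b(k) = k²/3
K = 3535229 (K = -6 + ((-1918 + 681) + (⅓)*(-24)²)*(1270 - 4653) = -6 + (-1237 + (⅓)*576)*(-3383) = -6 + (-1237 + 192)*(-3383) = -6 - 1045*(-3383) = -6 + 3535235 = 3535229)
w = 3535229
w/g(69) = 3535229/(√34) = 3535229*(√34/34) = 3535229*√34/34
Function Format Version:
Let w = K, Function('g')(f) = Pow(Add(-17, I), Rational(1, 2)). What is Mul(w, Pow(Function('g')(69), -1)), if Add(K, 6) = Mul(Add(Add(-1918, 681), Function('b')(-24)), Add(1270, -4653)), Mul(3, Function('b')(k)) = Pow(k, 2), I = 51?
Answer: Mul(Rational(3535229, 34), Pow(34, Rational(1, 2))) ≈ 6.0629e+5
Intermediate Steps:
Function('g')(f) = Pow(34, Rational(1, 2)) (Function('g')(f) = Pow(Add(-17, 51), Rational(1, 2)) = Pow(34, Rational(1, 2)))
Function('b')(k) = Mul(Rational(1, 3), Pow(k, 2))
K = 3535229 (K = Add(-6, Mul(Add(Add(-1918, 681), Mul(Rational(1, 3), Pow(-24, 2))), Add(1270, -4653))) = Add(-6, Mul(Add(-1237, Mul(Rational(1, 3), 576)), -3383)) = Add(-6, Mul(Add(-1237, 192), -3383)) = Add(-6, Mul(-1045, -3383)) = Add(-6, 3535235) = 3535229)
w = 3535229
Mul(w, Pow(Function('g')(69), -1)) = Mul(3535229, Pow(Pow(34, Rational(1, 2)), -1)) = Mul(3535229, Mul(Rational(1, 34), Pow(34, Rational(1, 2)))) = Mul(Rational(3535229, 34), Pow(34, Rational(1, 2)))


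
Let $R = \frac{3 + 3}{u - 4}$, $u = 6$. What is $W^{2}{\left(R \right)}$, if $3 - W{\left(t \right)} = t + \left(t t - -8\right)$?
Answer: $289$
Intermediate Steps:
$R = 3$ ($R = \frac{3 + 3}{6 - 4} = \frac{6}{2} = 6 \cdot \frac{1}{2} = 3$)
$W{\left(t \right)} = -5 - t - t^{2}$ ($W{\left(t \right)} = 3 - \left(t + \left(t t - -8\right)\right) = 3 - \left(t + \left(t^{2} + 8\right)\right) = 3 - \left(t + \left(8 + t^{2}\right)\right) = 3 - \left(8 + t + t^{2}\right) = -5 - t - t^{2}$)
$W^{2}{\left(R \right)} = \left(-5 - 3 - 3^{2}\right)^{2} = \left(-5 - 3 - 9\right)^{2} = \left(-17\right)^{2} = 289$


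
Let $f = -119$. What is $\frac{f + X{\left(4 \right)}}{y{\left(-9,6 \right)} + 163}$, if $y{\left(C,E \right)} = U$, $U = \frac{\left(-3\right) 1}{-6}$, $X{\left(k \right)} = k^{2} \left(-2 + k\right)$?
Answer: $- \frac{58}{109} \approx -0.53211$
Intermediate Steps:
$U = \frac{1}{2}$ ($U = \left(-3\right) \left(- \frac{1}{6}\right) = \frac{1}{2} \approx 0.5$)
$y{\left(C,E \right)} = \frac{1}{2}$
$\frac{f + X{\left(4 \right)}}{y{\left(-9,6 \right)} + 163} = \frac{-119 + 4^{2} \left(-2 + 4\right)}{\frac{1}{2} + 163} = \frac{-119 + 16 \cdot 2}{\frac{327}{2}} = \left(-119 + 32\right) \frac{2}{327} = \left(-87\right) \frac{2}{327} = - \frac{58}{109}$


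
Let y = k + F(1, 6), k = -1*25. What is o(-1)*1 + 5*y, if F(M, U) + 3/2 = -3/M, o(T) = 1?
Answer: -293/2 ≈ -146.50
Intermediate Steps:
F(M, U) = -3/2 - 3/M
k = -25
y = -59/2 (y = -25 + (-3/2 - 3/1) = -25 + (-3/2 - 3*1) = -25 + (-3/2 - 3) = -25 - 9/2 = -59/2 ≈ -29.500)
o(-1)*1 + 5*y = 1*1 + 5*(-59/2) = 1 - 295/2 = -293/2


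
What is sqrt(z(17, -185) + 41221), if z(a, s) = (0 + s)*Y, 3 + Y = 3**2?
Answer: sqrt(40111) ≈ 200.28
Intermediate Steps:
Y = 6 (Y = -3 + 3**2 = -3 + 9 = 6)
z(a, s) = 6*s (z(a, s) = (0 + s)*6 = s*6 = 6*s)
sqrt(z(17, -185) + 41221) = sqrt(6*(-185) + 41221) = sqrt(-1110 + 41221) = sqrt(40111)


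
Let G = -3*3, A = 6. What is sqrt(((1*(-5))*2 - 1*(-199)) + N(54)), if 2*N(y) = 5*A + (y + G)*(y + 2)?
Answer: 2*sqrt(366) ≈ 38.262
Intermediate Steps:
G = -9
N(y) = 15 + (-9 + y)*(2 + y)/2 (N(y) = (5*6 + (y - 9)*(y + 2))/2 = (30 + (-9 + y)*(2 + y))/2 = 15 + (-9 + y)*(2 + y)/2)
sqrt(((1*(-5))*2 - 1*(-199)) + N(54)) = sqrt(((1*(-5))*2 - 1*(-199)) + (6 + (1/2)*54**2 - 7/2*54)) = sqrt((-5*2 + 199) + (6 + (1/2)*2916 - 189)) = sqrt((-10 + 199) + (6 + 1458 - 189)) = sqrt(189 + 1275) = sqrt(1464) = 2*sqrt(366)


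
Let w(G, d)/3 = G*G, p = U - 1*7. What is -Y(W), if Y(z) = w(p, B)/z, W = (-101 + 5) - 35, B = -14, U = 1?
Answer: 108/131 ≈ 0.82443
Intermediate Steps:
p = -6 (p = 1 - 1*7 = 1 - 7 = -6)
w(G, d) = 3*G² (w(G, d) = 3*(G*G) = 3*G²)
W = -131 (W = -96 - 35 = -131)
Y(z) = 108/z (Y(z) = (3*(-6)²)/z = (3*36)/z = 108/z)
-Y(W) = -108/(-131) = -108*(-1)/131 = -1*(-108/131) = 108/131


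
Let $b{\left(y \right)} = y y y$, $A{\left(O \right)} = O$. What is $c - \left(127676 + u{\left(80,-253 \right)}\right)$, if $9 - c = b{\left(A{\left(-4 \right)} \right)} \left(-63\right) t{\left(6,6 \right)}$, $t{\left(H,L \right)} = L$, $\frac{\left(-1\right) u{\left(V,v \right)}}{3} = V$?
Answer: $-151619$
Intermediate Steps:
$u{\left(V,v \right)} = - 3 V$
$b{\left(y \right)} = y^{3}$ ($b{\left(y \right)} = y^{2} y = y^{3}$)
$c = -24183$ ($c = 9 - \left(-4\right)^{3} \left(-63\right) 6 = 9 - \left(-64\right) \left(-63\right) 6 = 9 - 4032 \cdot 6 = 9 - 24192 = -24183$)
$c - \left(127676 + u{\left(80,-253 \right)}\right) = -24183 - \left(127676 - 240\right) = -24183 - 127436 = -151619$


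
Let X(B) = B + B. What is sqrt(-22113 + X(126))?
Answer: 3*I*sqrt(2429) ≈ 147.85*I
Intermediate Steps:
X(B) = 2*B
sqrt(-22113 + X(126)) = sqrt(-22113 + 2*126) = sqrt(-22113 + 252) = sqrt(-21861) = 3*I*sqrt(2429)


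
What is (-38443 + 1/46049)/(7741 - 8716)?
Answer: 1770261706/44897775 ≈ 39.429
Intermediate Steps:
(-38443 + 1/46049)/(7741 - 8716) = (-38443 + 1/46049)/(-975) = -1770261706/46049*(-1/975) = 1770261706/44897775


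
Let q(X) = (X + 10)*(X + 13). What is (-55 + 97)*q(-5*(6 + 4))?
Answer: 62160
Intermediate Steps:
q(X) = (10 + X)*(13 + X)
(-55 + 97)*q(-5*(6 + 4)) = (-55 + 97)*(130 + (-5*(6 + 4))² + 23*(-5*(6 + 4))) = 42*(130 + (-5*10)² + 23*(-5*10)) = 42*(130 + (-50)² + 23*(-50)) = 42*(130 + 2500 - 1150) = 42*1480 = 62160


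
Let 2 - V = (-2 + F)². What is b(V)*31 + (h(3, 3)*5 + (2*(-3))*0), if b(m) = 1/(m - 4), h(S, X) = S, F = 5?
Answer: 134/11 ≈ 12.182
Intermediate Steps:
V = -7 (V = 2 - (-2 + 5)² = 2 - 1*3² = 2 - 1*9 = 2 - 9 = -7)
b(m) = 1/(-4 + m)
b(V)*31 + (h(3, 3)*5 + (2*(-3))*0) = 31/(-4 - 7) + (3*5 + (2*(-3))*0) = 31/(-11) + (15 - 6*0) = -1/11*31 + (15 + 0) = -31/11 + 15 = 134/11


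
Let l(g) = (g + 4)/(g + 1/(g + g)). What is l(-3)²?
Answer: 36/361 ≈ 0.099723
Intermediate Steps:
l(g) = (4 + g)/(g + 1/(2*g))
l(-3)² = (2*(-3)*(4 - 3)/(1 + 2*(-3)²))² = (2*(-3)*1/(1 + 2*9))² = (2*(-3)*1/(1 + 18))² = (2*(-3)*1/19)² = (2*(-3)*(1/19)*1)² = (-6/19)² = 36/361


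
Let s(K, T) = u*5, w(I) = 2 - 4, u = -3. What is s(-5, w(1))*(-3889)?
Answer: 58335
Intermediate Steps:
w(I) = -2
s(K, T) = -15 (s(K, T) = -3*5 = -15)
s(-5, w(1))*(-3889) = -15*(-3889) = 58335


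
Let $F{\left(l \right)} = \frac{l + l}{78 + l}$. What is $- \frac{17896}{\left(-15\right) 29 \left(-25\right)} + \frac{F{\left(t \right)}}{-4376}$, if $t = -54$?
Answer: $- \frac{156527917}{95178000} \approx -1.6446$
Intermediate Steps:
$F{\left(l \right)} = \frac{2 l}{78 + l}$
$- \frac{17896}{\left(-15\right) 29 \left(-25\right)} + \frac{F{\left(t \right)}}{-4376} = - \frac{17896}{\left(-15\right) 29 \left(-25\right)} + \frac{2 \left(-54\right) \frac{1}{78 - 54}}{-4376} = - \frac{17896}{\left(-435\right) \left(-25\right)} + 2 \left(-54\right) \frac{1}{24} \left(- \frac{1}{4376}\right) = - \frac{17896}{10875} + 2 \left(-54\right) \frac{1}{24} \left(- \frac{1}{4376}\right) = \left(-17896\right) \frac{1}{10875} - - \frac{9}{8752} = - \frac{17896}{10875} + \frac{9}{8752} = - \frac{156527917}{95178000}$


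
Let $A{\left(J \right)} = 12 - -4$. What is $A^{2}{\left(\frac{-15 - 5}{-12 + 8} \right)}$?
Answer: $256$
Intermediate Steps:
$A{\left(J \right)} = 16$ ($A{\left(J \right)} = 12 + 4 = 16$)
$A^{2}{\left(\frac{-15 - 5}{-12 + 8} \right)} = 16^{2} = 256$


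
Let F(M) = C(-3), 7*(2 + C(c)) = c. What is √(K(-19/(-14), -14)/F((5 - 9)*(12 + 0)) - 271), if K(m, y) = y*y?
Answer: I*√101643/17 ≈ 18.754*I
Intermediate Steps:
C(c) = -2 + c/7
F(M) = -17/7 (F(M) = -2 + (⅐)*(-3) = -2 - 3/7 = -17/7)
K(m, y) = y²
√(K(-19/(-14), -14)/F((5 - 9)*(12 + 0)) - 271) = √((-14)²/(-17/7) - 271) = √(196*(-7/17) - 271) = √(-1372/17 - 271) = √(-5979/17) = I*√101643/17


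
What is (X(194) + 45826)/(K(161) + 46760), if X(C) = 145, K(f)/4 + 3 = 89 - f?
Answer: 45971/46460 ≈ 0.98948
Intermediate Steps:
K(f) = 344 - 4*f (K(f) = -12 + 4*(89 - f) = -12 + (356 - 4*f) = 344 - 4*f)
(X(194) + 45826)/(K(161) + 46760) = (145 + 45826)/((344 - 4*161) + 46760) = 45971/((344 - 644) + 46760) = 45971/(-300 + 46760) = 45971/46460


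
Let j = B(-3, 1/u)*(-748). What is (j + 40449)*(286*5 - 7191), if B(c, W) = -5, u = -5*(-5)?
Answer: -254572829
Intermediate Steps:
u = 25
j = 3740 (j = -5*(-748) = 3740)
(j + 40449)*(286*5 - 7191) = (3740 + 40449)*(286*5 - 7191) = 44189*(1430 - 7191) = 44189*(-5761) = -254572829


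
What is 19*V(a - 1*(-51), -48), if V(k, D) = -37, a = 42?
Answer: -703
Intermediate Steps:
19*V(a - 1*(-51), -48) = 19*(-37) = -703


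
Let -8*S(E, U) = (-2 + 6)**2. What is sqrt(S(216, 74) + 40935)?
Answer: sqrt(40933) ≈ 202.32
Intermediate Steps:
S(E, U) = -2 (S(E, U) = -(-2 + 6)**2/8 = -1/8*4**2 = -1/8*16 = -2)
sqrt(S(216, 74) + 40935) = sqrt(-2 + 40935) = sqrt(40933)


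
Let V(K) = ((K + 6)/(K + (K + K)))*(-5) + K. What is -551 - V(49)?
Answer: -87925/147 ≈ -598.13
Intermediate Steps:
V(K) = K - 5*(6 + K)/(3*K) (V(K) = ((6 + K)/(K + 2*K))*(-5) + K = ((6 + K)/((3*K)))*(-5) + K = ((6 + K)*(1/(3*K)))*(-5) + K = ((6 + K)/(3*K))*(-5) + K = -5*(6 + K)/(3*K) + K = K - 5*(6 + K)/(3*K))
-551 - V(49) = -551 - (-5/3 + 49 - 10/49) = -551 - 1*6928/147 = -551 - 6928/147 = -87925/147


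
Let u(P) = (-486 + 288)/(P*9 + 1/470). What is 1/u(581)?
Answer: -223421/8460 ≈ -26.409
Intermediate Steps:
u(P) = -198/(1/470 + 9*P) (u(P) = -198/(9*P + 1/470) = -198/(1/470 + 9*P))
1/u(581) = 1/(-93060/(1 + 4230*581)) = 1/(-93060/(1 + 2457630)) = 1/(-93060/2457631) = 1/(-93060*1/2457631) = 1/(-8460/223421) = -223421/8460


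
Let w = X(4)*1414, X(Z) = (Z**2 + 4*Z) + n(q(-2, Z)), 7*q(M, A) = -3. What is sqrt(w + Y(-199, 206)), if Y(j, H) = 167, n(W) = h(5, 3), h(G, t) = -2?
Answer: sqrt(42587) ≈ 206.37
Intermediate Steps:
q(M, A) = -3/7 (q(M, A) = (1/7)*(-3) = -3/7)
n(W) = -2
X(Z) = -2 + Z**2 + 4*Z (X(Z) = (Z**2 + 4*Z) - 2 = -2 + Z**2 + 4*Z)
w = 42420 (w = (-2 + 4**2 + 4*4)*1414 = (-2 + 16 + 16)*1414 = 30*1414 = 42420)
sqrt(w + Y(-199, 206)) = sqrt(42420 + 167) = sqrt(42587)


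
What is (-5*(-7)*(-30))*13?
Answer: -13650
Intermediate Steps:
(-5*(-7)*(-30))*13 = (35*(-30))*13 = -1050*13 = -13650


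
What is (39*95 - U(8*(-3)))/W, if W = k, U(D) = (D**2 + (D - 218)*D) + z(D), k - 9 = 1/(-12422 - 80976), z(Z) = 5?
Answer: -250680232/840581 ≈ -298.22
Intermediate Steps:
k = 840581/93398 (k = 9 + 1/(-12422 - 80976) = 9 + 1/(-93398) = 9 - 1/93398 = 840581/93398 ≈ 9.0000)
U(D) = 5 + D**2 + D*(-218 + D) (U(D) = (D**2 + (D - 218)*D) + 5 = (D**2 + (-218 + D)*D) + 5 = (D**2 + D*(-218 + D)) + 5 = 5 + D**2 + D*(-218 + D))
W = 840581/93398 ≈ 9.0000
(39*95 - U(8*(-3)))/W = (39*95 - (5 - 1744*(-3) + 2*(8*(-3))**2))/(840581/93398) = (3705 - (5 - 218*(-24) + 2*(-24)**2))*(93398/840581) = (3705 - (5 + 5232 + 2*576))*(93398/840581) = (3705 - (5 + 5232 + 1152))*(93398/840581) = (3705 - 1*6389)*(93398/840581) = (3705 - 6389)*(93398/840581) = -2684*93398/840581 = -250680232/840581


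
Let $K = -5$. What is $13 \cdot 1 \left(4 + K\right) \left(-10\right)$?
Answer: $130$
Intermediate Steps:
$13 \cdot 1 \left(4 + K\right) \left(-10\right) = 13 \cdot 1 \left(4 - 5\right) \left(-10\right) = 13 \cdot 1 \left(-1\right) \left(-10\right) = 13 \left(-1\right) \left(-10\right) = \left(-13\right) \left(-10\right) = 130$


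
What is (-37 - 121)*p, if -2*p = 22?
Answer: 1738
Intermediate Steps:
p = -11 (p = -1/2*22 = -11)
(-37 - 121)*p = (-37 - 121)*(-11) = -158*(-11) = 1738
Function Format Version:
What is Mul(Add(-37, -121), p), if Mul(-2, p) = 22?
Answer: 1738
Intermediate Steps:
p = -11 (p = Mul(Rational(-1, 2), 22) = -11)
Mul(Add(-37, -121), p) = Mul(Add(-37, -121), -11) = Mul(-158, -11) = 1738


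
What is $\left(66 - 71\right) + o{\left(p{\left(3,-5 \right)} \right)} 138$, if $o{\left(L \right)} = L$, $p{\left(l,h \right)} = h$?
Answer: $-695$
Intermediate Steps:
$\left(66 - 71\right) + o{\left(p{\left(3,-5 \right)} \right)} 138 = \left(66 - 71\right) - 690 = -5 - 690 = -695$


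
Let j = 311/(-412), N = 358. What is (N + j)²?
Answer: 21663424225/169744 ≈ 1.2762e+5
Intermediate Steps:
j = -311/412 (j = 311*(-1/412) = -311/412 ≈ -0.75485)
(N + j)² = (358 - 311/412)² = (147185/412)² = 21663424225/169744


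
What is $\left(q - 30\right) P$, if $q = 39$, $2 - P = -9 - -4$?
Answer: $63$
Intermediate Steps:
$P = 7$ ($P = 2 - \left(-9 - -4\right) = 2 - \left(-9 + 4\right) = 2 - -5 = 2 + 5 = 7$)
$\left(q - 30\right) P = \left(39 - 30\right) 7 = 9 \cdot 7 = 63$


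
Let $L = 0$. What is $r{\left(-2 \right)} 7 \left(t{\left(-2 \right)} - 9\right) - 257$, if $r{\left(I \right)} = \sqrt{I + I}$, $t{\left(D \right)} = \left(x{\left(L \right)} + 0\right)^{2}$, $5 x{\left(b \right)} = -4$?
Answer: $-257 - \frac{2926 i}{25} \approx -257.0 - 117.04 i$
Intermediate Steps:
$x{\left(b \right)} = - \frac{4}{5}$ ($x{\left(b \right)} = \frac{1}{5} \left(-4\right) = - \frac{4}{5}$)
$t{\left(D \right)} = \frac{16}{25}$ ($t{\left(D \right)} = \left(- \frac{4}{5} + 0\right)^{2} = \left(- \frac{4}{5}\right)^{2} = \frac{16}{25}$)
$r{\left(I \right)} = \sqrt{2} \sqrt{I}$ ($r{\left(I \right)} = \sqrt{2 I} = \sqrt{2} \sqrt{I}$)
$r{\left(-2 \right)} 7 \left(t{\left(-2 \right)} - 9\right) - 257 = \sqrt{2} \sqrt{-2} \cdot 7 \left(\frac{16}{25} - 9\right) - 257 = \sqrt{2} i \sqrt{2} \cdot 7 \left(- \frac{209}{25}\right) - 257 = 2 i \left(- \frac{1463}{25}\right) - 257 = - \frac{2926 i}{25} - 257 = -257 - \frac{2926 i}{25}$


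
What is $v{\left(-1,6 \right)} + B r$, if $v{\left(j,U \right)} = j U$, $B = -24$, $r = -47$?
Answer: $1122$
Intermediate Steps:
$v{\left(j,U \right)} = U j$
$v{\left(-1,6 \right)} + B r = 6 \left(-1\right) - -1128 = -6 + 1128 = 1122$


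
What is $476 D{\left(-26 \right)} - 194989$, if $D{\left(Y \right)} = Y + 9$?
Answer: $-203081$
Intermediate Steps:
$D{\left(Y \right)} = 9 + Y$
$476 D{\left(-26 \right)} - 194989 = 476 \left(9 - 26\right) - 194989 = 476 \left(-17\right) - 194989 = -8092 - 194989 = -203081$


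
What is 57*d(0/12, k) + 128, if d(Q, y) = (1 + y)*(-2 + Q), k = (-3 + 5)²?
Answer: -442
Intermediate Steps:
k = 4 (k = 2² = 4)
57*d(0/12, k) + 128 = 57*(-2 + 0/12 - 2*4 + (0/12)*4) + 128 = 57*(-2 + 0*(1/12) - 8 + (0*(1/12))*4) + 128 = 57*(-2 + 0 - 8 + 0*4) + 128 = 57*(-2 + 0 - 8 + 0) + 128 = 57*(-10) + 128 = -570 + 128 = -442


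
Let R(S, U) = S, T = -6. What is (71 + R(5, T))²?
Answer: 5776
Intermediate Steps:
(71 + R(5, T))² = (71 + 5)² = 76² = 5776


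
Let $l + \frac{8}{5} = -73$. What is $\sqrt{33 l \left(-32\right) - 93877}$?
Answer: $\frac{i \sqrt{377485}}{5} \approx 122.88 i$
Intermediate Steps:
$l = - \frac{373}{5}$ ($l = - \frac{8}{5} - 73 = - \frac{373}{5} \approx -74.6$)
$\sqrt{33 l \left(-32\right) - 93877} = \sqrt{33 \left(- \frac{373}{5}\right) \left(-32\right) - 93877} = \sqrt{\left(- \frac{12309}{5}\right) \left(-32\right) - 93877} = \sqrt{\frac{393888}{5} - 93877} = \sqrt{- \frac{75497}{5}} = \frac{i \sqrt{377485}}{5}$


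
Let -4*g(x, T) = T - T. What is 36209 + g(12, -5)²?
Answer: 36209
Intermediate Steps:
g(x, T) = 0 (g(x, T) = -(T - T)/4 = -¼*0 = 0)
36209 + g(12, -5)² = 36209 + 0² = 36209 + 0 = 36209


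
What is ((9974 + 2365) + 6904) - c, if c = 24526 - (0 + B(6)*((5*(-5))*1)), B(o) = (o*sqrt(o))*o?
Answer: -5283 - 900*sqrt(6) ≈ -7487.5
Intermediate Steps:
B(o) = o**(5/2) (B(o) = o**(3/2)*o = o**(5/2))
c = 24526 + 900*sqrt(6) (c = 24526 - (0 + 6**(5/2)*((5*(-5))*1)) = 24526 - (0 + (36*sqrt(6))*(-25*1)) = 24526 - (0 + (36*sqrt(6))*(-25)) = 24526 - (0 - 900*sqrt(6)) = 24526 - (-900)*sqrt(6) = 24526 + 900*sqrt(6) ≈ 26731.)
((9974 + 2365) + 6904) - c = ((9974 + 2365) + 6904) - (24526 + 900*sqrt(6)) = (12339 + 6904) + (-24526 - 900*sqrt(6)) = 19243 + (-24526 - 900*sqrt(6)) = -5283 - 900*sqrt(6)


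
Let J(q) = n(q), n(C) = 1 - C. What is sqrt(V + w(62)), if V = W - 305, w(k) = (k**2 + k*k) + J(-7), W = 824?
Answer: sqrt(8215) ≈ 90.637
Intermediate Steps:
J(q) = 1 - q
w(k) = 8 + 2*k**2 (w(k) = (k**2 + k*k) + (1 - 1*(-7)) = (k**2 + k**2) + (1 + 7) = 2*k**2 + 8 = 8 + 2*k**2)
V = 519 (V = 824 - 305 = 519)
sqrt(V + w(62)) = sqrt(519 + (8 + 2*62**2)) = sqrt(519 + (8 + 2*3844)) = sqrt(519 + (8 + 7688)) = sqrt(519 + 7696) = sqrt(8215)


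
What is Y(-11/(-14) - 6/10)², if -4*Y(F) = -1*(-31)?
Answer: 961/16 ≈ 60.063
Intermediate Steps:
Y(F) = -31/4 (Y(F) = -(-1)*(-31)/4 = -¼*31 = -31/4)
Y(-11/(-14) - 6/10)² = (-31/4)² = 961/16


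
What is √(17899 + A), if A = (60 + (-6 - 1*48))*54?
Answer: √18223 ≈ 134.99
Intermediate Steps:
A = 324 (A = (60 + (-6 - 48))*54 = (60 - 54)*54 = 6*54 = 324)
√(17899 + A) = √(17899 + 324) = √18223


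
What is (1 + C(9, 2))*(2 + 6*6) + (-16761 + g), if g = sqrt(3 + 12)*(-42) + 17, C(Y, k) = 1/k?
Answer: -16687 - 42*sqrt(15) ≈ -16850.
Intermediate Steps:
g = 17 - 42*sqrt(15) (g = sqrt(15)*(-42) + 17 = -42*sqrt(15) + 17 = 17 - 42*sqrt(15) ≈ -145.67)
(1 + C(9, 2))*(2 + 6*6) + (-16761 + g) = (1 + 1/2)*(2 + 6*6) + (-16761 + (17 - 42*sqrt(15))) = (1 + 1/2)*(2 + 36) + (-16744 - 42*sqrt(15)) = (3/2)*38 + (-16744 - 42*sqrt(15)) = 57 + (-16744 - 42*sqrt(15)) = -16687 - 42*sqrt(15)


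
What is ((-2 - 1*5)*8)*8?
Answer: -448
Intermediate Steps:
((-2 - 1*5)*8)*8 = ((-2 - 5)*8)*8 = -7*8*8 = -56*8 = -448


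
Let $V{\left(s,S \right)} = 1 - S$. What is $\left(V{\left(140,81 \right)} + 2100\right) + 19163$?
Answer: $21183$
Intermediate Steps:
$\left(V{\left(140,81 \right)} + 2100\right) + 19163 = \left(\left(1 - 81\right) + 2100\right) + 19163 = \left(-80 + 2100\right) + 19163 = 2020 + 19163 = 21183$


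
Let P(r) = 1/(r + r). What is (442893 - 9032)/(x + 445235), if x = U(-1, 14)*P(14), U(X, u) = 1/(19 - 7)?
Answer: 145777296/149598961 ≈ 0.97445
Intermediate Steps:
P(r) = 1/(2*r)
U(X, u) = 1/12
x = 1/336 (x = ((½)/14)/12 = ((½)*(1/14))/12 = (1/12)*(1/28) = 1/336 ≈ 0.0029762)
(442893 - 9032)/(x + 445235) = (442893 - 9032)/(1/336 + 445235) = 433861/(149598961/336) = 433861*(336/149598961) = 145777296/149598961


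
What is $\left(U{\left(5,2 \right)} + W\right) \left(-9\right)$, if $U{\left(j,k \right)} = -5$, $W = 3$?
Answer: $18$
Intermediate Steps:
$\left(U{\left(5,2 \right)} + W\right) \left(-9\right) = \left(-5 + 3\right) \left(-9\right) = \left(-2\right) \left(-9\right) = 18$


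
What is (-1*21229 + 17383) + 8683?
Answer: 4837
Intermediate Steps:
(-1*21229 + 17383) + 8683 = (-21229 + 17383) + 8683 = -3846 + 8683 = 4837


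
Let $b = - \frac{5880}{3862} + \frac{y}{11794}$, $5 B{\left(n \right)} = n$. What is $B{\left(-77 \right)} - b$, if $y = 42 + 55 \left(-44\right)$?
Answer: $- \frac{778641544}{56935535} \approx -13.676$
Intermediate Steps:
$B{\left(n \right)} = \frac{n}{5}$
$y = -2378$ ($y = 42 - 2420 = -2378$)
$b = - \frac{19633139}{11387107}$ ($b = - \frac{5880}{3862} - \frac{2378}{11794} = \left(-5880\right) \frac{1}{3862} - \frac{1189}{5897} = - \frac{2940}{1931} - \frac{1189}{5897} = - \frac{19633139}{11387107} \approx -1.7242$)
$B{\left(-77 \right)} - b = \frac{1}{5} \left(-77\right) - - \frac{19633139}{11387107} = - \frac{77}{5} + \frac{19633139}{11387107} = - \frac{778641544}{56935535}$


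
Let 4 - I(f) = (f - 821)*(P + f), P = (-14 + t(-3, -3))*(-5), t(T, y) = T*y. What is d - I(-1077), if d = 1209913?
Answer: 3206605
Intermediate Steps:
P = 25 (P = (-14 - 3*(-3))*(-5) = (-14 + 9)*(-5) = -5*(-5) = 25)
I(f) = 4 - (-821 + f)*(25 + f) (I(f) = 4 - (f - 821)*(25 + f) = 4 - (-821 + f)*(25 + f))
d - I(-1077) = 1209913 - (20529 - 1*(-1077)² + 796*(-1077)) = 1209913 - (20529 - 1*1159929 - 857292) = 1209913 - (20529 - 1159929 - 857292) = 1209913 - 1*(-1996692) = 1209913 + 1996692 = 3206605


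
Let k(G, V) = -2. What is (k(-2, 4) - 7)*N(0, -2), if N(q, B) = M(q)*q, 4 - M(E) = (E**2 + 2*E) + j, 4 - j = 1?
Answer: 0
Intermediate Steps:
j = 3 (j = 4 - 1*1 = 4 - 1 = 3)
M(E) = 1 - E**2 - 2*E (M(E) = 4 - ((E**2 + 2*E) + 3) = 4 - (3 + E**2 + 2*E) = 4 + (-3 - E**2 - 2*E) = 1 - E**2 - 2*E)
N(q, B) = q*(1 - q**2 - 2*q) (N(q, B) = (1 - q**2 - 2*q)*q = q*(1 - q**2 - 2*q))
(k(-2, 4) - 7)*N(0, -2) = (-2 - 7)*(0*(1 - 1*0**2 - 2*0)) = -0*(1 - 1*0 + 0) = -0*(1 + 0 + 0) = -0 = -9*0 = 0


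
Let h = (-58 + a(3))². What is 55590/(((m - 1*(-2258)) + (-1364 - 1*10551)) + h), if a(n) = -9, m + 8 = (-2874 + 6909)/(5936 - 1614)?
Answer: -240259980/22366637 ≈ -10.742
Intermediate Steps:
m = -30541/4322 (m = -8 + (-2874 + 6909)/(5936 - 1614) = -8 + 4035/4322 = -30541/4322 ≈ -7.0664)
h = 4489 (h = (-58 - 9)² = (-67)² = 4489)
55590/(((m - 1*(-2258)) + (-1364 - 1*10551)) + h) = 55590/(((-30541/4322 - 1*(-2258)) + (-1364 - 1*10551)) + 4489) = 55590/(((-30541/4322 + 2258) + (-1364 - 10551)) + 4489) = 55590/((9728535/4322 - 11915) + 4489) = 55590/(-41768095/4322 + 4489) = 55590/(-22366637/4322) = 55590*(-4322/22366637) = -240259980/22366637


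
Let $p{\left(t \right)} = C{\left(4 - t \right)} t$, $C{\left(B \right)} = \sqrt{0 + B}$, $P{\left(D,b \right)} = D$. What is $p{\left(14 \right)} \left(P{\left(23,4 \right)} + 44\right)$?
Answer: $938 i \sqrt{10} \approx 2966.2 i$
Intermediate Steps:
$C{\left(B \right)} = \sqrt{B}$
$p{\left(t \right)} = t \sqrt{4 - t}$ ($p{\left(t \right)} = \sqrt{4 - t} t = t \sqrt{4 - t}$)
$p{\left(14 \right)} \left(P{\left(23,4 \right)} + 44\right) = 14 \sqrt{4 - 14} \left(23 + 44\right) = 14 \sqrt{4 - 14} \cdot 67 = 14 \sqrt{-10} \cdot 67 = 14 i \sqrt{10} \cdot 67 = 938 i \sqrt{10}$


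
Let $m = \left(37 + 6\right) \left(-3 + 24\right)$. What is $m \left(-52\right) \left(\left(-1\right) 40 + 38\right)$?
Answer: $93912$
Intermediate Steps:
$m = 903$ ($m = 43 \cdot 21 = 903$)
$m \left(-52\right) \left(\left(-1\right) 40 + 38\right) = 903 \left(-52\right) \left(\left(-1\right) 40 + 38\right) = - 46956 \left(-40 + 38\right) = \left(-46956\right) \left(-2\right) = 93912$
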